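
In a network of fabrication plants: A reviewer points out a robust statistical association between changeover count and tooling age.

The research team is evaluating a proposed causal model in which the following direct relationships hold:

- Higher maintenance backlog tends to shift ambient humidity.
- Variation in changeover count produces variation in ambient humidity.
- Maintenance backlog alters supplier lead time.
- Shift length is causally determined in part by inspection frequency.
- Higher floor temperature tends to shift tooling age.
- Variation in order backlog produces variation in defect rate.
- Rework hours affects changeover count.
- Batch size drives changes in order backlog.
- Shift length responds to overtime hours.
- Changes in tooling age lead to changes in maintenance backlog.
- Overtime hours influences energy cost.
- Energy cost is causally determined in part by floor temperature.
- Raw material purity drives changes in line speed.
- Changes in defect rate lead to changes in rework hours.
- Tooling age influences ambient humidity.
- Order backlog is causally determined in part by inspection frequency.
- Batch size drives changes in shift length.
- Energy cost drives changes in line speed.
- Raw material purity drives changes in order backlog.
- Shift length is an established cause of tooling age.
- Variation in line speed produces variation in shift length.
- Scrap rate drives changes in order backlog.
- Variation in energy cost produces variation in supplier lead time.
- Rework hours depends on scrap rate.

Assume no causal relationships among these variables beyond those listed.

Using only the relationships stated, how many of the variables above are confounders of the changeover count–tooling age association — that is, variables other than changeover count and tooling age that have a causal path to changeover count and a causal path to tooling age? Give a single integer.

The common causes are: batch size (to changeover count via batch size → order backlog → defect rate → rework hours → changeover count; to tooling age via batch size → shift length → tooling age); inspection frequency (to changeover count via inspection frequency → order backlog → defect rate → rework hours → changeover count; to tooling age via inspection frequency → shift length → tooling age); raw material purity (to changeover count via raw material purity → order backlog → defect rate → rework hours → changeover count; to tooling age via raw material purity → line speed → shift length → tooling age).
Every other variable lacks a causal path to at least one of changeover count and tooling age.

3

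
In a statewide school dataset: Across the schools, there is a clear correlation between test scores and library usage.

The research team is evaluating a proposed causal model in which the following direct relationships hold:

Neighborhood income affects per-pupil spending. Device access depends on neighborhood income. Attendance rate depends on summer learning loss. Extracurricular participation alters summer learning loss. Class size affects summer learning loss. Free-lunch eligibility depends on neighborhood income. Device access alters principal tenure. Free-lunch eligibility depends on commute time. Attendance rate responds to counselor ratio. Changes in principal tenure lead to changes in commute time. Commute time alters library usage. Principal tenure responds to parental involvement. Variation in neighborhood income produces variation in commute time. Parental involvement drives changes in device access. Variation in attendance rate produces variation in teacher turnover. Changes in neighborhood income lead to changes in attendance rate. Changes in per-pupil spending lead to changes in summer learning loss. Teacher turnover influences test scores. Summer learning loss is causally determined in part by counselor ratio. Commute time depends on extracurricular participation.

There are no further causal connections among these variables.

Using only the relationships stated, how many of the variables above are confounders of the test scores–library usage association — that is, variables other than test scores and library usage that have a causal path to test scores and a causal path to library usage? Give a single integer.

2

The common causes are: extracurricular participation (to test scores via extracurricular participation → summer learning loss → attendance rate → teacher turnover → test scores; to library usage via extracurricular participation → commute time → library usage); neighborhood income (to test scores via neighborhood income → attendance rate → teacher turnover → test scores; to library usage via neighborhood income → commute time → library usage).
Every other variable lacks a causal path to at least one of test scores and library usage.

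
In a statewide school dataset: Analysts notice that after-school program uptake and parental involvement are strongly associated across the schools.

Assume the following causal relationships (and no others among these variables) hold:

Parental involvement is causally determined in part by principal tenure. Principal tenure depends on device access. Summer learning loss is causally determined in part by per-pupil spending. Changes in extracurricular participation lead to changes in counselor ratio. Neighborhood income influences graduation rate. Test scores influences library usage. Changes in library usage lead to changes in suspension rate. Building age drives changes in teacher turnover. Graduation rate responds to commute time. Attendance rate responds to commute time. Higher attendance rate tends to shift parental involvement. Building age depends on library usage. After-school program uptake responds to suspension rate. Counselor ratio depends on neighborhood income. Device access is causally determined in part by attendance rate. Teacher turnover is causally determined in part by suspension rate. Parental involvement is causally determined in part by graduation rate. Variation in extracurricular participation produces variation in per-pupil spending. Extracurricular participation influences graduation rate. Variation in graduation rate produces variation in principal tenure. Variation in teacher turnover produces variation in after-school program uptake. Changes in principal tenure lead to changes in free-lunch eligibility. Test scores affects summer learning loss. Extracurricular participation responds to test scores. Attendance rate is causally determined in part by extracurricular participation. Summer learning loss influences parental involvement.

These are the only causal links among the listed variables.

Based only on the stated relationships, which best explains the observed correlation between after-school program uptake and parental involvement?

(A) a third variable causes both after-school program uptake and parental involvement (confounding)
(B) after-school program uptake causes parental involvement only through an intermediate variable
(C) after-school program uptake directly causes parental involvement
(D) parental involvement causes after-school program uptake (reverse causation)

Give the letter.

A

Test scores causes after-school program uptake (test scores → library usage → suspension rate → after-school program uptake) and parental involvement (test scores → summer learning loss → parental involvement) — a common cause creating the correlation.
There is no stated path from after-school program uptake to parental involvement or from parental involvement to after-school program uptake, so neither direct nor reverse causation applies.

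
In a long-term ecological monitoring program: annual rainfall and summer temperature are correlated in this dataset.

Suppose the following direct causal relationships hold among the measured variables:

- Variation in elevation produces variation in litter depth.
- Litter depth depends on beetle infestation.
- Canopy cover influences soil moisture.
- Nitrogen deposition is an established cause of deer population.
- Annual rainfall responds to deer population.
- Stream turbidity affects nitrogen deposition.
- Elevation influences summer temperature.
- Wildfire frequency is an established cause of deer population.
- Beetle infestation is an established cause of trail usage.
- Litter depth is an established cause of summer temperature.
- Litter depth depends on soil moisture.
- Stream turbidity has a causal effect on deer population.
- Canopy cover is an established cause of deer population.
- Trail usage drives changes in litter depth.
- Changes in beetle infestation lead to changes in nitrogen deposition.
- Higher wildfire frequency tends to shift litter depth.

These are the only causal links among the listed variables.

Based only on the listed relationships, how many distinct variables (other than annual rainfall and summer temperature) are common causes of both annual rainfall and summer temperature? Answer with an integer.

The common causes are: beetle infestation (to annual rainfall via beetle infestation → nitrogen deposition → deer population → annual rainfall; to summer temperature via beetle infestation → litter depth → summer temperature); canopy cover (to annual rainfall via canopy cover → deer population → annual rainfall; to summer temperature via canopy cover → soil moisture → litter depth → summer temperature); wildfire frequency (to annual rainfall via wildfire frequency → deer population → annual rainfall; to summer temperature via wildfire frequency → litter depth → summer temperature).
Every other variable lacks a causal path to at least one of annual rainfall and summer temperature.

3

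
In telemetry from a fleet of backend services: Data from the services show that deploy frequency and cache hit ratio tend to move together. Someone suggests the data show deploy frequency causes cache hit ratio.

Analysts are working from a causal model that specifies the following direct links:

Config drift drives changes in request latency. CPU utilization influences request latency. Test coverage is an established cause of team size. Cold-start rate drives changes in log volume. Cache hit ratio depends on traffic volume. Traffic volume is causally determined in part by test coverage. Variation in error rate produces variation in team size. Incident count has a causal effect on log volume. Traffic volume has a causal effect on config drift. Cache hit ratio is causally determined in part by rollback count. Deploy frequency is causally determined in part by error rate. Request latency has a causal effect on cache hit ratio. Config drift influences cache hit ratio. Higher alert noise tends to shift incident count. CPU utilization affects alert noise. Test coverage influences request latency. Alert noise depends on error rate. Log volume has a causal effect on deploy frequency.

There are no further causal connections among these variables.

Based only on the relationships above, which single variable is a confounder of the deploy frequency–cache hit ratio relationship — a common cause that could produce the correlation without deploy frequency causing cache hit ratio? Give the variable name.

CPU utilization has a causal path to deploy frequency (CPU utilization → alert noise → incident count → log volume → deploy frequency) and a separate causal path to cache hit ratio (CPU utilization → request latency → cache hit ratio), so it is a common cause of both.
No stated relationship gives deploy frequency a causal route to cache hit ratio, so the correlation is explained by the shared upstream cause rather than a direct effect.

CPU utilization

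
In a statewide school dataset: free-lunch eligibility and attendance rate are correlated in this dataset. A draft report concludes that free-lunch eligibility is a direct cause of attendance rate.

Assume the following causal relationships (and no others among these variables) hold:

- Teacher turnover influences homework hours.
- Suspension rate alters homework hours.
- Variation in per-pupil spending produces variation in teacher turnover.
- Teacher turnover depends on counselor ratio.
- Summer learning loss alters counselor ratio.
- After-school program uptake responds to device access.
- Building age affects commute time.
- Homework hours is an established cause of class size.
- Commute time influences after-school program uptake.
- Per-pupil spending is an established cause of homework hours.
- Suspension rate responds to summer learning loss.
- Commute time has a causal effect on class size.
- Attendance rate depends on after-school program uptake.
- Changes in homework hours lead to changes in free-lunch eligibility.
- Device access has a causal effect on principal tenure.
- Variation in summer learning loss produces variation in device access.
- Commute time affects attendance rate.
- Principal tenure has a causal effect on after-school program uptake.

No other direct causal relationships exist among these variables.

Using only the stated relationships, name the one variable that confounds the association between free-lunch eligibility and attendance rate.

Summer learning loss has a causal path to free-lunch eligibility (summer learning loss → suspension rate → homework hours → free-lunch eligibility) and a separate causal path to attendance rate (summer learning loss → device access → after-school program uptake → attendance rate), so it is a common cause of both.
No stated relationship gives free-lunch eligibility a causal route to attendance rate, so the correlation is explained by the shared upstream cause rather than a direct effect.

summer learning loss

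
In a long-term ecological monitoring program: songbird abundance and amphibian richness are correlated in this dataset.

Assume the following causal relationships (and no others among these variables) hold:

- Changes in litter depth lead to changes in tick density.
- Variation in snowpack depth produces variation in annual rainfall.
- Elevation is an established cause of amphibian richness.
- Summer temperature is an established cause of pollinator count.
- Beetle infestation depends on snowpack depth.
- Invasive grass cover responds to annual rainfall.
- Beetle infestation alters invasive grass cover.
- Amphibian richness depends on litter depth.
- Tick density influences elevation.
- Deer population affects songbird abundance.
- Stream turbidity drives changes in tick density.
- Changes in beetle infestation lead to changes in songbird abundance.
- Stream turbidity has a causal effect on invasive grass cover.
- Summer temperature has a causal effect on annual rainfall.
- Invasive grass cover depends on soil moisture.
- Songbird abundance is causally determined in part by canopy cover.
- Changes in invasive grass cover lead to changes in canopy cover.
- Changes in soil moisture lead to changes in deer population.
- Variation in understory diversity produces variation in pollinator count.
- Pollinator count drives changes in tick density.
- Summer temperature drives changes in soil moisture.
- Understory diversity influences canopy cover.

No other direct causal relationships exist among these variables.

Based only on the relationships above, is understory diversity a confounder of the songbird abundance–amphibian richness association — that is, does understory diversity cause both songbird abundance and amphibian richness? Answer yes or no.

yes

Understory diversity has a causal path to songbird abundance (understory diversity → canopy cover → songbird abundance) and to amphibian richness (understory diversity → pollinator count → tick density → elevation → amphibian richness), so it is a common cause of both — a confounder.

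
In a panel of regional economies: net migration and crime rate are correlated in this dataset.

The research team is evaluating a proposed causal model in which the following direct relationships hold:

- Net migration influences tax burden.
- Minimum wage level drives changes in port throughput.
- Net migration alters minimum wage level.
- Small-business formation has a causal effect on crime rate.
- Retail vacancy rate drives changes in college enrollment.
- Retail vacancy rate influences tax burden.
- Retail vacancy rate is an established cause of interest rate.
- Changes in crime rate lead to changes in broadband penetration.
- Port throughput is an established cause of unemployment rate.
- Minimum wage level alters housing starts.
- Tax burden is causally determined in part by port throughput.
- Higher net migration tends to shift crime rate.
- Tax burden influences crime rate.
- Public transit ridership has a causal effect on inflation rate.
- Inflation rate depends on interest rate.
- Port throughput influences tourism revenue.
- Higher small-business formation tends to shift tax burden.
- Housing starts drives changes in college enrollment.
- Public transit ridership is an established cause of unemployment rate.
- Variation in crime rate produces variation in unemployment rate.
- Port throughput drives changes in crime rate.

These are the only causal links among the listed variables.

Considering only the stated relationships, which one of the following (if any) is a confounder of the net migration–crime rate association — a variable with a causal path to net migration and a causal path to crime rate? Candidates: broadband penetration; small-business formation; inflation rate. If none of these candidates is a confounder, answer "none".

none

None of the listed candidates has causal paths to both net migration and crime rate in the stated relationships, so none is a common cause.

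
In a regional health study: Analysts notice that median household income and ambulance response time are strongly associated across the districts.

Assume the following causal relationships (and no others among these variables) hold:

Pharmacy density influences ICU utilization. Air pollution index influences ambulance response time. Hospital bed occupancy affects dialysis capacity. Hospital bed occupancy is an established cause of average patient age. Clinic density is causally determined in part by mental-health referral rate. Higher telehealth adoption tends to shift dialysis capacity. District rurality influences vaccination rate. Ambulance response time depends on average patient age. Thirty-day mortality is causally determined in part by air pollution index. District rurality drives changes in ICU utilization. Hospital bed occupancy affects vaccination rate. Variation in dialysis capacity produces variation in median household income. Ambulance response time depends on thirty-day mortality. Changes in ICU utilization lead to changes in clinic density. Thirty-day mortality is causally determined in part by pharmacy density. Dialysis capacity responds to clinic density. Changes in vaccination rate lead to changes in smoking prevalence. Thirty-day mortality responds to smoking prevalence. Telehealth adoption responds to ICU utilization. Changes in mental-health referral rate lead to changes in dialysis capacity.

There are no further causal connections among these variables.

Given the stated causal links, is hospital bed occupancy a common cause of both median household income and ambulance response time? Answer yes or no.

Hospital bed occupancy has a causal path to median household income (hospital bed occupancy → dialysis capacity → median household income) and to ambulance response time (hospital bed occupancy → average patient age → ambulance response time), so it is a common cause of both — a confounder.

yes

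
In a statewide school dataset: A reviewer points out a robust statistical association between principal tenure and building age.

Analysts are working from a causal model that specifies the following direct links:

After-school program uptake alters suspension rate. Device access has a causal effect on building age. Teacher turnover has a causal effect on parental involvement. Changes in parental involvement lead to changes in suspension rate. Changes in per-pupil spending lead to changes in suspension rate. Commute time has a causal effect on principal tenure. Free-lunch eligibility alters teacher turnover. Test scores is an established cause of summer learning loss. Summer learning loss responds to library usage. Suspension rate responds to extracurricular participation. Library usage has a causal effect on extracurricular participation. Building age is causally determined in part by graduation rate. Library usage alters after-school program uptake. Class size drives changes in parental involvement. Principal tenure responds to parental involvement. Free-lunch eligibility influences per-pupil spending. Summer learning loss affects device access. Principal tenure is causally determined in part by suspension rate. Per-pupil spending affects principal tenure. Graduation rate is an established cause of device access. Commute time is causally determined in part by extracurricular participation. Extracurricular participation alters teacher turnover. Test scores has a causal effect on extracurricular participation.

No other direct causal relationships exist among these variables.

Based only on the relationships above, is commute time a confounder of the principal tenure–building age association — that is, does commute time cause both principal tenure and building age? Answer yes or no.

no

Commute time has no stated causal path to building age. A confounder must cause both variables, so commute time does not qualify.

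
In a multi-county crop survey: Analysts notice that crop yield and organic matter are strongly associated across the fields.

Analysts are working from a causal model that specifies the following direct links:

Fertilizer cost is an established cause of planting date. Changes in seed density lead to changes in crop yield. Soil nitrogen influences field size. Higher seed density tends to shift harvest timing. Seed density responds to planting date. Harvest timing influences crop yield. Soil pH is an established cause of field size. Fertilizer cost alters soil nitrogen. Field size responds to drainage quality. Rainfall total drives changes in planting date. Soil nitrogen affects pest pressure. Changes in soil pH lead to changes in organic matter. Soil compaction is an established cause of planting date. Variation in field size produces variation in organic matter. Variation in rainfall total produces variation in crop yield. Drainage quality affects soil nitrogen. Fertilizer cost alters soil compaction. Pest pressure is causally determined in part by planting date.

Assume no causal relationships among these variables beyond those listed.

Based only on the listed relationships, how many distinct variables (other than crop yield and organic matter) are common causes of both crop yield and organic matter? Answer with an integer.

1

The common causes are: fertilizer cost (to crop yield via fertilizer cost → planting date → seed density → crop yield; to organic matter via fertilizer cost → soil nitrogen → field size → organic matter).
Every other variable lacks a causal path to at least one of crop yield and organic matter.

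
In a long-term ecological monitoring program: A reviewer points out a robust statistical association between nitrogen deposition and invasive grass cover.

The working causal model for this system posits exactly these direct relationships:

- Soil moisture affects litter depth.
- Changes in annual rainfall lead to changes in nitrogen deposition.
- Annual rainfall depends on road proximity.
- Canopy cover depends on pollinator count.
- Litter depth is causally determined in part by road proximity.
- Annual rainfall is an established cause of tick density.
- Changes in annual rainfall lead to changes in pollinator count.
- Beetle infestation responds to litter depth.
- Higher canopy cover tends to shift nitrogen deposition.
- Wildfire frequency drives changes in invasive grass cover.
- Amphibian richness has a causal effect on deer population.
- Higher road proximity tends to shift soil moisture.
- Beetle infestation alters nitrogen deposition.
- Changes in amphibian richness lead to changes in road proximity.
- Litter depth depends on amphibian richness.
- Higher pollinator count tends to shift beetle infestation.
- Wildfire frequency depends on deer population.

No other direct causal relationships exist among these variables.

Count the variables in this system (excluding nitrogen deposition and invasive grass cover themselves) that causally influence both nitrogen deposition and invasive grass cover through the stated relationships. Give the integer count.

1

The common causes are: amphibian richness (to nitrogen deposition via amphibian richness → litter depth → beetle infestation → nitrogen deposition; to invasive grass cover via amphibian richness → deer population → wildfire frequency → invasive grass cover).
Every other variable lacks a causal path to at least one of nitrogen deposition and invasive grass cover.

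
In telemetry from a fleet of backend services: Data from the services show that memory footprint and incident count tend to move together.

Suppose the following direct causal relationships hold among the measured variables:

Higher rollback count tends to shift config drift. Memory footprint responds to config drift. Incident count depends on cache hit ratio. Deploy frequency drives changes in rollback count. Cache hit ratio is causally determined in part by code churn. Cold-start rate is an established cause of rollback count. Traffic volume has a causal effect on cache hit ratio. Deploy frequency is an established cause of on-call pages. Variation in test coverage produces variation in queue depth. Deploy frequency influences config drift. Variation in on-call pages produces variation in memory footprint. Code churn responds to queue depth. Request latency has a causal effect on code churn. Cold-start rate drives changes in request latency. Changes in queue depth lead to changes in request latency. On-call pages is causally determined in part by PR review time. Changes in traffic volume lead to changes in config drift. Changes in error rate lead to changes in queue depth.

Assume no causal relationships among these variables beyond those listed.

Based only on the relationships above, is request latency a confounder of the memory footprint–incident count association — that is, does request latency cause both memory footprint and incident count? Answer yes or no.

Request latency has no stated causal path to memory footprint. A confounder must cause both variables, so request latency does not qualify.

no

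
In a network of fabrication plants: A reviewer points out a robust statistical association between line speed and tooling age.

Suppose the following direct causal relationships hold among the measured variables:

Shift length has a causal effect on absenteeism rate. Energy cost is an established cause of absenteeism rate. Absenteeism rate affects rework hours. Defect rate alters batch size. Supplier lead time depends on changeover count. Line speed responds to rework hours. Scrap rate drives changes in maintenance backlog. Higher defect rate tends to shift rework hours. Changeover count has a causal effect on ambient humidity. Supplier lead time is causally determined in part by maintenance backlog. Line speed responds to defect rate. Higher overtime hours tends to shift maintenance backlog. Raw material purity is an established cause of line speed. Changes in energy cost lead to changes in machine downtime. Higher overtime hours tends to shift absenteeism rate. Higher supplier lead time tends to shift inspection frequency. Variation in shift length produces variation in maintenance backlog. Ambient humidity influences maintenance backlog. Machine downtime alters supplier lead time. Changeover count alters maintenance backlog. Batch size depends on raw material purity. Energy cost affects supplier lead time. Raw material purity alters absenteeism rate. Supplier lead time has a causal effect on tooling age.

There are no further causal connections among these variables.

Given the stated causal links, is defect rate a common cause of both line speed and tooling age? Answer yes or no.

no

Defect rate has no stated causal path to tooling age. A confounder must cause both variables, so defect rate does not qualify.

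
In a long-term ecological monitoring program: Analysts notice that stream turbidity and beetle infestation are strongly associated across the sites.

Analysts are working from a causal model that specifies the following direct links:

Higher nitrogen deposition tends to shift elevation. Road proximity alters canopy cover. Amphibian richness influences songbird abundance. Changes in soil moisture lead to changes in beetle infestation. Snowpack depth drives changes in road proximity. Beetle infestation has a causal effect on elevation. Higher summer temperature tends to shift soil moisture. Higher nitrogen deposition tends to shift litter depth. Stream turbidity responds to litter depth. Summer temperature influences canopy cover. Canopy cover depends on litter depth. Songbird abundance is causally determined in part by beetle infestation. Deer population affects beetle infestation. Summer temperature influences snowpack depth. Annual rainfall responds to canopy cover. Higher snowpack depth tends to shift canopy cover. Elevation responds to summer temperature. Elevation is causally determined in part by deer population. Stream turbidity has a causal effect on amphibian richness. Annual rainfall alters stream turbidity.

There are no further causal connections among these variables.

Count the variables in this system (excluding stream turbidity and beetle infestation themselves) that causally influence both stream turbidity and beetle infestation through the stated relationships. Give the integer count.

1

The common causes are: summer temperature (to stream turbidity via summer temperature → canopy cover → annual rainfall → stream turbidity; to beetle infestation via summer temperature → soil moisture → beetle infestation).
Every other variable lacks a causal path to at least one of stream turbidity and beetle infestation.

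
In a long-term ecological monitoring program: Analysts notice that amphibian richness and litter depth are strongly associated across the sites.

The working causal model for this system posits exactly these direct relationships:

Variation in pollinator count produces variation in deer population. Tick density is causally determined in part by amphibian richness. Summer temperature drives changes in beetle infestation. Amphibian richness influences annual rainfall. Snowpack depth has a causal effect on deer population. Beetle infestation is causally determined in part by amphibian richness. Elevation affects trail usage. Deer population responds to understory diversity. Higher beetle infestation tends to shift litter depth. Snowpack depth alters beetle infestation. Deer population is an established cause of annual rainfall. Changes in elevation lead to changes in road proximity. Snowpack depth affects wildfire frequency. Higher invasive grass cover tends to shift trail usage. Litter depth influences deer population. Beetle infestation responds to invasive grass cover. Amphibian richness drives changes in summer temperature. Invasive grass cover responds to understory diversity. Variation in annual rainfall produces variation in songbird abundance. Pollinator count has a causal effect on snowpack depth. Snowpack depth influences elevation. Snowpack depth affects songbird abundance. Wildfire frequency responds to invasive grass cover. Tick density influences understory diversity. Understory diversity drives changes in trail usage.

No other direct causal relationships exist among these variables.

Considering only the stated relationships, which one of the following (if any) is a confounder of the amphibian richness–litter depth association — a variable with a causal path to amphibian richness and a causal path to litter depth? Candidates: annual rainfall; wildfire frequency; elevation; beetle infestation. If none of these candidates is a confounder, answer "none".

none

None of the listed candidates has causal paths to both amphibian richness and litter depth in the stated relationships, so none is a common cause.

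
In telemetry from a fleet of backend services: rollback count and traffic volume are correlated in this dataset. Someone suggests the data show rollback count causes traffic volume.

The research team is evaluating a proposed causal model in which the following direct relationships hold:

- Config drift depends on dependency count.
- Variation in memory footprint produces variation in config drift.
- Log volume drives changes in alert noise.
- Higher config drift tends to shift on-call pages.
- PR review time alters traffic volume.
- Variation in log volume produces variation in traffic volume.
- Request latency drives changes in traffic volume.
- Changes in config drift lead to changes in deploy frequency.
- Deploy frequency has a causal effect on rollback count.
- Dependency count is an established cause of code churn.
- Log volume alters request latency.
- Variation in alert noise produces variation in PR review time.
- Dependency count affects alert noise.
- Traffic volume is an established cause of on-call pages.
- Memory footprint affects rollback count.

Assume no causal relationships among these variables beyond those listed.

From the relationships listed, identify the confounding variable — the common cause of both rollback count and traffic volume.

dependency count

Dependency count has a causal path to rollback count (dependency count → config drift → deploy frequency → rollback count) and a separate causal path to traffic volume (dependency count → alert noise → PR review time → traffic volume), so it is a common cause of both.
No stated relationship gives rollback count a causal route to traffic volume, so the correlation is explained by the shared upstream cause rather than a direct effect.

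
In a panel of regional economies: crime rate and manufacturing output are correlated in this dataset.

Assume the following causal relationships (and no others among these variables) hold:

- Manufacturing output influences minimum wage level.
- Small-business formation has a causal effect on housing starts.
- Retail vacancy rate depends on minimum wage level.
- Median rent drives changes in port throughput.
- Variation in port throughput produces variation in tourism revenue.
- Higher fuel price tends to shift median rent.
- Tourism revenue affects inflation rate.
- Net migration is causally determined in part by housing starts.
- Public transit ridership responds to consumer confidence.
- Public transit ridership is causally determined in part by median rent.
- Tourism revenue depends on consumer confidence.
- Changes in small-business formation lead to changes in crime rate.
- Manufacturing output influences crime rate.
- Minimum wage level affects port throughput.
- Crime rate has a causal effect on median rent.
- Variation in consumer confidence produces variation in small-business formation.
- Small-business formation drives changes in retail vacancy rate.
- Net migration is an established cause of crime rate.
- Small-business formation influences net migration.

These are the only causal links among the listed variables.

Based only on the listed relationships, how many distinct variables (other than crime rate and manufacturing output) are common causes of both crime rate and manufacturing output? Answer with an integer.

No listed variable has a causal path to both crime rate and manufacturing output, so there are no common causes.

0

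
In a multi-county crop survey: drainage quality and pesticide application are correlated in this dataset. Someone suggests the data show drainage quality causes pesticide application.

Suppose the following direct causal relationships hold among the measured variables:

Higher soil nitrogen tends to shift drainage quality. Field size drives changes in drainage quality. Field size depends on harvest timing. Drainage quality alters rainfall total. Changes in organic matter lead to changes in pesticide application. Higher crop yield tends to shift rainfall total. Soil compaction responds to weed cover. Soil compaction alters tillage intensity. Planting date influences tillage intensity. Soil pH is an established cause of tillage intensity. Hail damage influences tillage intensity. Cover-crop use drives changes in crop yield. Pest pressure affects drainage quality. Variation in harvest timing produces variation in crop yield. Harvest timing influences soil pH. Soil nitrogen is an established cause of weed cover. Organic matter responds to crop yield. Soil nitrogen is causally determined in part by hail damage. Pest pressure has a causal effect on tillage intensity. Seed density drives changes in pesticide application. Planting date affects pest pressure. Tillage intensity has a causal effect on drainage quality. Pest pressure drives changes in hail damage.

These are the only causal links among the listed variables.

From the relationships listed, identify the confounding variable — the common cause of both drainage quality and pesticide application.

harvest timing

Harvest timing has a causal path to drainage quality (harvest timing → field size → drainage quality) and a separate causal path to pesticide application (harvest timing → crop yield → organic matter → pesticide application), so it is a common cause of both.
No stated relationship gives drainage quality a causal route to pesticide application, so the correlation is explained by the shared upstream cause rather than a direct effect.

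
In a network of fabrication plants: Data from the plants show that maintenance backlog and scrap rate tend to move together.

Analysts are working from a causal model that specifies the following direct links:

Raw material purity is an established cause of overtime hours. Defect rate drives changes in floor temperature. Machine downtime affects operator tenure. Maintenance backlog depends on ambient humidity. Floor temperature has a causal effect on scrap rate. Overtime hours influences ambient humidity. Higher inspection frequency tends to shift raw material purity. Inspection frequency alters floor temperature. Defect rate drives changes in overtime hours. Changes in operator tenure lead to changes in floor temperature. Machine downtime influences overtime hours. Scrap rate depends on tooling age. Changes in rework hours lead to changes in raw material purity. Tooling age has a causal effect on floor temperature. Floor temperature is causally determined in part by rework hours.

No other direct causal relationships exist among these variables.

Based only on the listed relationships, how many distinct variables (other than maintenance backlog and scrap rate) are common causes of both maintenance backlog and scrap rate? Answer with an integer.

4

The common causes are: defect rate (to maintenance backlog via defect rate → overtime hours → ambient humidity → maintenance backlog; to scrap rate via defect rate → floor temperature → scrap rate); inspection frequency (to maintenance backlog via inspection frequency → raw material purity → overtime hours → ambient humidity → maintenance backlog; to scrap rate via inspection frequency → floor temperature → scrap rate); machine downtime (to maintenance backlog via machine downtime → overtime hours → ambient humidity → maintenance backlog; to scrap rate via machine downtime → operator tenure → floor temperature → scrap rate); rework hours (to maintenance backlog via rework hours → raw material purity → overtime hours → ambient humidity → maintenance backlog; to scrap rate via rework hours → floor temperature → scrap rate).
Every other variable lacks a causal path to at least one of maintenance backlog and scrap rate.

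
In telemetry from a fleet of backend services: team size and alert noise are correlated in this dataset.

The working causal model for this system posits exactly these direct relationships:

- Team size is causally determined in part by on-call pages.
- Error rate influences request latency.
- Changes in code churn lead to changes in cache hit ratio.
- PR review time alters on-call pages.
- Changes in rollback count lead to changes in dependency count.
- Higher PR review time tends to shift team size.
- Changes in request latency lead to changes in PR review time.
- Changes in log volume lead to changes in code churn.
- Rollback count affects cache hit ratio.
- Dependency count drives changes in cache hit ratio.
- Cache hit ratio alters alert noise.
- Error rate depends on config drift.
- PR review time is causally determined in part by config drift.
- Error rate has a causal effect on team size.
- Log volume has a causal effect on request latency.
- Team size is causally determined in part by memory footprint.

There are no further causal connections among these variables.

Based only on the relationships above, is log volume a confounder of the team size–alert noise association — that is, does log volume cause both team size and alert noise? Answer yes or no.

yes

Log volume has a causal path to team size (log volume → request latency → PR review time → team size) and to alert noise (log volume → code churn → cache hit ratio → alert noise), so it is a common cause of both — a confounder.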